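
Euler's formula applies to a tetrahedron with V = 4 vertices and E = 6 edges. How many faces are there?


Polyhedron: tetrahedron
Euler's formula for convex polyhedra: V - E + F = 2
Given: V = 4 vertices and E = 6 edges
Solve for F:
F = 2 + E - V = 2 + 6 - 4 = 4
4 faces


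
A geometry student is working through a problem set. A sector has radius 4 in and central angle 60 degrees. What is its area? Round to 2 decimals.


Shape: circular sector
Radius r = 4 in, Angle = 60 degrees
Formula: A = (angle/360) * pi * r^2
r^2 = 16
Fraction of circle = 60/360
A = (60/360) * pi * 16
A = 2.666667 * pi
A = 8.38
8.38 in^2


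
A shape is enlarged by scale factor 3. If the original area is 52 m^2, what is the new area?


Linear scale factor k = 3
Original area = 52 m^2
Rule: under a linear scaling by k, areas scale by k^2.
k^2 = 3^2 = 9
New area = 52 * 9
New area = 468
468 m^2


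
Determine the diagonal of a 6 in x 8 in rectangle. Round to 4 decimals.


Shape: rectangle (diagonal via Pythagoras)
Sides: 6 in and 8 in
Formula: d = sqrt(l^2 + w^2)
l^2 = 36, w^2 = 64
l^2 + w^2 = 100
d = sqrt(100)
d = 10.0
10 in


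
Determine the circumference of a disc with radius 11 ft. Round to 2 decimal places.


Shape: circle
Radius r = 11 ft
Formula: C = 2 * pi * r
C = 2 * pi * 11
C = 22 * pi
C = 69.12
69.12 ft


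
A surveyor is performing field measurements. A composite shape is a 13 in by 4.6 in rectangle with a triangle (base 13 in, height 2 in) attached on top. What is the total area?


Composite shape: rectangle + triangle
Rectangle area = 13 * 4.6 = 59.8
Triangle area = 0.5 * 13 * 2 = 13
Total = 59.8 + 13
Total = 72.8
72.8 in^2


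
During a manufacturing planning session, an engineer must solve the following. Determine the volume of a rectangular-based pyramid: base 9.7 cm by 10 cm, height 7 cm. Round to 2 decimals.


Shape: rectangular pyramid
Base: 9.7 cm x 10 cm, Height h = 7 cm
Formula: V = (1/3) * base_area * h
base_area = 9.7 * 10 = 97
base_area * h = 97 * 7 = 679
V = 679 / 3
V = 226.33
226.33 cm^3


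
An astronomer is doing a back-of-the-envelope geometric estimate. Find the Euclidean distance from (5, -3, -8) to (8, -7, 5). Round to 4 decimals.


3D distance between two points
P1 = (5, -3, -8), P2 = (8, -7, 5)
Formula: d = sqrt((x2-x1)^2 + (y2-y1)^2 + (z2-z1)^2)
dx = 8 - 5 = 3
dy = -7 - -3 = -4
dz = 5 - -8 = 13
dx^2 + dy^2 + dz^2 = 9 + 16 + 169 = 194
d = sqrt(194)
d = 13.9284
13.9284 units


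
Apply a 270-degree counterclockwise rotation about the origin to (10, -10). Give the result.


Transformation: rotation about the origin
Original point: (10, -10)
Rule for 270 deg counterclockwise: (x, y) -> (y, -x)
Apply: (10, -10) -> (-10, -10)
(-10, -10)


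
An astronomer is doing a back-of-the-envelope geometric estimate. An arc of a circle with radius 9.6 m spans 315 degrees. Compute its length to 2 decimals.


Shape: circular arc
Radius r = 9.6 m, Angle = 315 degrees
Formula: L = (angle/360) * 2 * pi * r
2 * pi * r = 19.2 * pi
L = (315/360) * 19.2 * pi
L = 16.8 * pi
L = 52.78
52.78 m


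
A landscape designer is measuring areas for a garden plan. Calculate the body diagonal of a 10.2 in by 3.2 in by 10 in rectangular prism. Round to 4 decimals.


Shape: rectangular box (space diagonal)
l = 10.2 in, w = 3.2 in, h = 10 in
Visualize: the diagonal of the base, then a right triangle with that diagonal and the height.
Formula: d = sqrt(l^2 + w^2 + h^2)
l^2 + w^2 + h^2 = 104.04 + 10.24 + 100 = 214.28
d = sqrt(214.28)
d = 14.6383
14.6383 in


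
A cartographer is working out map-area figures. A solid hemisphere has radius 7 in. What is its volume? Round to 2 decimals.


Shape: hemisphere (half of a sphere)
Radius r = 7 in
Formula: V = (1/2) * (4/3) * pi * r^3 = (2/3) * pi * r^3
r^3 = 343
(2/3) * 343 = 228.666667
V = 228.666667 * pi
V = 718.38
718.38 in^3


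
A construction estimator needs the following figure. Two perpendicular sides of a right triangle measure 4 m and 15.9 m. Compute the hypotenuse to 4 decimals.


Shape: right triangle
Legs a = 4 m, b = 15.9 m
Formula: c = sqrt(a^2 + b^2)
a^2 = 16, b^2 = 252.81
a^2 + b^2 = 268.81
c = sqrt(268.81)
c = 16.3954
16.3954 m


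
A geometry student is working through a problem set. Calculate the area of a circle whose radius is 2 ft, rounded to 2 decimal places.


Shape: circle
Radius r = 2 ft
Formula: A = pi * r^2
r^2 = 2^2 = 4
A = pi * 4
A = 12.57
12.57 ft^2


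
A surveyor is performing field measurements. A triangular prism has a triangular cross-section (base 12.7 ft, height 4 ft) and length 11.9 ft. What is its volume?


Shape: triangular prism
Triangle base = 12.7 ft, triangle height = 4 ft, prism length L = 11.9 ft
Formula: V = (1/2 * b * h_tri) * L
Cross-section area = 0.5 * 12.7 * 4 = 25.4
V = 25.4 * 11.9
V = 302.26
302.26 ft^3


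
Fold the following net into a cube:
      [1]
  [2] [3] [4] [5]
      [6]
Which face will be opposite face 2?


Net: cross layout. Take square 3 as the base (bottom).
Fold the four squares in the horizontal row up around 3: 2 -> left, 4 -> right, 5 wraps to the top.
Fold 1 and 6 up from 3: 1 -> back, 6 -> front.
Opposite pairs are therefore: (1, 6), (2, 4), (3, 5).
Face 2 is opposite face 4.
face 4


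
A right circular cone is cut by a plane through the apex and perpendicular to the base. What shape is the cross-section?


Solid: right circular cone
Cutting plane: through the apex and perpendicular to the base
Visualize the intersection of the plane with the solid's surface.
The boundary of the cut region is a isosceles triangle.
isosceles triangle


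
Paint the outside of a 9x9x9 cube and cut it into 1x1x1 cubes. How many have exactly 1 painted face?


Large cube: 9 x 9 x 9, cut into unit cubes.
n = 9, so n - 2 = 7
Cubes with 1 painted face lie in the interior of each face.
A cube has 6 faces; each contributes (n - 2)^2 = 49 such cubes.
Count = 6 * 49 = 294
294 unit cubes


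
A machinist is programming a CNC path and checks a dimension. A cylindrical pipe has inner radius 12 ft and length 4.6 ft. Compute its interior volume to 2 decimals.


Shape: cylinder
Radius r = 12 ft, Height h = 4.6 ft
Formula: V = pi * r^2 * h
r^2 = 144
V = pi * 144 * 4.6
V = 662.4 * pi
V = 2080.99
2080.99 ft^3


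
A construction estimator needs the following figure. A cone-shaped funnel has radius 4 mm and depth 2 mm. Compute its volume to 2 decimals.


Shape: cone
Radius r = 4 mm, Height h = 2 mm
Formula: V = (1/3) * pi * r^2 * h
r^2 = 16
pi * r^2 * h = pi * 16 * 2 = 32 * pi
V = 32 * pi / 3
V = 33.51
33.51 mm^3


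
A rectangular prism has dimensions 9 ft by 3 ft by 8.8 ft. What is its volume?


Shape: rectangular prism
l = 9 ft, w = 3 ft, h = 8.8 ft
Formula: V = l * w * h
V = 9 * 3 * 8.8
V = 27 * 8.8
V = 237.6
237.6 ft^3


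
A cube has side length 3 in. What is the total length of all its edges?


Shape: cube
Side s = 3 in
A cube has 12 edges, all equal.
Formula: total edge length = 12 * s
Total = 12 * 3
Total = 36
36 in


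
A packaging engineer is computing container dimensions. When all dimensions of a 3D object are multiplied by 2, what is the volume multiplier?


Linear scale factor k = 2
Rule: under a linear scaling by k, volumes scale by k^3.
k^3 = 2 * 2 * 2
k^3 = 4 * 2
k^3 = 8
Volume scales by a factor of 8.
8 (dimensionless)


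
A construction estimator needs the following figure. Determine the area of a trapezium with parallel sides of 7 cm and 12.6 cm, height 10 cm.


Shape: trapezoid
Parallel sides a = 7 cm, b = 12.6 cm; Height h = 10 cm
Formula: A = (a + b) * h / 2
a + b = 7 + 12.6 = 19.6
A = 19.6 * 10 / 2
A = 196 / 2
A = 98
98 cm^2


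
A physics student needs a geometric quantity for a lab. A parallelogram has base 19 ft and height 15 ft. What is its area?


Shape: parallelogram
Base b = 19 ft, Height h = 15 ft
Formula: A = b * h
A = 19 * 15
A = 285
285 ft^2


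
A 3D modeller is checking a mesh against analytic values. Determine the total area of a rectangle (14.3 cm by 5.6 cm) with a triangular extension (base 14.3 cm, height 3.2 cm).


Composite shape: rectangle + triangle
Rectangle area = 14.3 * 5.6 = 80.08
Triangle area = 0.5 * 14.3 * 3.2 = 22.88
Total = 80.08 + 22.88
Total = 102.96
102.96 cm^2


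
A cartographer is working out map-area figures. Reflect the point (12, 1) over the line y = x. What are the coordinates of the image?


Transformation: reflection
Original point: (12, 1)
Rule for reflection over y = x: (x, y) -> (y, x)
Apply: (12, 1) -> (1, 12)
(1, 12)


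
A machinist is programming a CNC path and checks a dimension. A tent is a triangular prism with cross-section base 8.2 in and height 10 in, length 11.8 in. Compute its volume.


Shape: triangular prism
Triangle base = 8.2 in, triangle height = 10 in, prism length L = 11.8 in
Formula: V = (1/2 * b * h_tri) * L
Cross-section area = 0.5 * 8.2 * 10 = 41
V = 41 * 11.8
V = 483.8
483.8 in^3


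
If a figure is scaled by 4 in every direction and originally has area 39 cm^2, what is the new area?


Linear scale factor k = 4
Original area = 39 cm^2
Rule: under a linear scaling by k, areas scale by k^2.
k^2 = 4^2 = 16
New area = 39 * 16
New area = 624
624 cm^2


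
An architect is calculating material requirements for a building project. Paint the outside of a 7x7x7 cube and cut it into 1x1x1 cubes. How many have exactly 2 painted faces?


Large cube: 7 x 7 x 7, cut into unit cubes.
n = 7, so n - 2 = 5
Cubes with 2 painted faces lie along the edges, excluding corners.
A cube has 12 edges; each contributes (n - 2) = 5 such cubes.
Count = 12 * 5 = 60
60 unit cubes


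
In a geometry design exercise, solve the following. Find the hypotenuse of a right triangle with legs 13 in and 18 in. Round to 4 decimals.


Shape: right triangle
Legs a = 13 in, b = 18 in
Formula: c = sqrt(a^2 + b^2)
a^2 = 169, b^2 = 324
a^2 + b^2 = 493
c = sqrt(493)
c = 22.2036
22.2036 in


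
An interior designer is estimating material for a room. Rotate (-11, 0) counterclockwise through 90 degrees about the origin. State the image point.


Transformation: rotation about the origin
Original point: (-11, 0)
Rule for 90 deg counterclockwise: (x, y) -> (-y, x)
Apply: (-11, 0) -> (0, -11)
(0, -11)


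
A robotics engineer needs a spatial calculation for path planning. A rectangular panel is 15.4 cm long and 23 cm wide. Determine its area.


Shape: rectangle
Length l = 15.4 cm, Width w = 23 cm
Formula: A = l * w
A = 15.4 * 23
A = 354.2
354.2 cm^2


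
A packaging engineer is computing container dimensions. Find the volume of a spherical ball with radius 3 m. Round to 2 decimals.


Shape: sphere
Radius r = 3 m
Formula: V = (4/3) * pi * r^3
r^3 = 27
(4/3) * 27 = 36
V = 36 * pi
V = 113.1
113.1 m^3


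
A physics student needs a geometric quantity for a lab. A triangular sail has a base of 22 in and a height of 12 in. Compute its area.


Shape: triangle
Base b = 22 in, Height h = 12 in
Formula: A = (1/2) * b * h
A = 0.5 * 22 * 12
A = 0.5 * 264
A = 132
132 in^2


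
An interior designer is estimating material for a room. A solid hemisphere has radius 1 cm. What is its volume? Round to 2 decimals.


Shape: hemisphere (half of a sphere)
Radius r = 1 cm
Formula: V = (1/2) * (4/3) * pi * r^3 = (2/3) * pi * r^3
r^3 = 1
(2/3) * 1 = 0.666667
V = 0.666667 * pi
V = 2.09
2.09 cm^3


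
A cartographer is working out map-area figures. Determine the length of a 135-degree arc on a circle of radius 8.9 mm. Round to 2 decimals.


Shape: circular arc
Radius r = 8.9 mm, Angle = 135 degrees
Formula: L = (angle/360) * 2 * pi * r
2 * pi * r = 17.8 * pi
L = (135/360) * 17.8 * pi
L = 6.675 * pi
L = 20.97
20.97 mm


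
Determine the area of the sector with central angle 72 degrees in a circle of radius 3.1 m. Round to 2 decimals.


Shape: circular sector
Radius r = 3.1 m, Angle = 72 degrees
Formula: A = (angle/360) * pi * r^2
r^2 = 9.61
Fraction of circle = 72/360
A = (72/360) * pi * 9.61
A = 1.922 * pi
A = 6.04
6.04 m^2


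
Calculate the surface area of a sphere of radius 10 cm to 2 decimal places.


Shape: sphere
Radius r = 10 cm
Formula: SA = 4 * pi * r^2
r^2 = 100
SA = 4 * pi * 100
SA = 400 * pi
SA = 1256.64
1256.64 cm^2


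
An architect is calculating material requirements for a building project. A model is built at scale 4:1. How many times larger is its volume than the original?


Linear scale factor k = 4
Rule: under a linear scaling by k, volumes scale by k^3.
k^3 = 4 * 4 * 4
k^3 = 16 * 4
k^3 = 64
Volume scales by a factor of 64.
64 (dimensionless)


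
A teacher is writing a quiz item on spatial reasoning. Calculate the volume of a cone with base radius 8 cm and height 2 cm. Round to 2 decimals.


Shape: cone
Radius r = 8 cm, Height h = 2 cm
Formula: V = (1/3) * pi * r^2 * h
r^2 = 64
pi * r^2 * h = pi * 64 * 2 = 128 * pi
V = 128 * pi / 3
V = 134.04
134.04 cm^3


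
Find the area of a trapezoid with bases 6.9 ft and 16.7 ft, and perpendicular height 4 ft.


Shape: trapezoid
Parallel sides a = 6.9 ft, b = 16.7 ft; Height h = 4 ft
Formula: A = (a + b) * h / 2
a + b = 6.9 + 16.7 = 23.6
A = 23.6 * 4 / 2
A = 94.4 / 2
A = 47.2
47.2 ft^2


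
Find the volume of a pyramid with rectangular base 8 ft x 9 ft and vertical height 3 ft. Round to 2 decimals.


Shape: rectangular pyramid
Base: 8 ft x 9 ft, Height h = 3 ft
Formula: V = (1/3) * base_area * h
base_area = 8 * 9 = 72
base_area * h = 72 * 3 = 216
V = 216 / 3
V = 72
72 ft^3


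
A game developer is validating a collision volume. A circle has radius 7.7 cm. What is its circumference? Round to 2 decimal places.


Shape: circle
Radius r = 7.7 cm
Formula: C = 2 * pi * r
C = 2 * pi * 7.7
C = 15.4 * pi
C = 48.38
48.38 cm


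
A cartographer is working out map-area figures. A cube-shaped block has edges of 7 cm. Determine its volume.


Shape: cube
Side s = 7 cm
Formula: V = s^3
V = 7 * 7 * 7
V = 49 * 7
V = 343
343 cm^3


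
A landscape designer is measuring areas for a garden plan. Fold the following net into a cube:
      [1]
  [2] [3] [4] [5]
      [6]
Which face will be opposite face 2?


Net: cross layout. Take square 3 as the base (bottom).
Fold the four squares in the horizontal row up around 3: 2 -> left, 4 -> right, 5 wraps to the top.
Fold 1 and 6 up from 3: 1 -> back, 6 -> front.
Opposite pairs are therefore: (1, 6), (2, 4), (3, 5).
Face 2 is opposite face 4.
face 4


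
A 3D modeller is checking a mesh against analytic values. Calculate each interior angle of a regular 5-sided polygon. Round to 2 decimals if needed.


Shape: regular pentagon (5 sides)
Formula: interior angle = (n - 2) * 180 / n
(n - 2) = 3
(n - 2) * 180 = 540
angle = 540 / 5
angle = 108
108 degrees


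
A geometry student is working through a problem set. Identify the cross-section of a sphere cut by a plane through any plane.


Solid: sphere
Cutting plane: through any plane
Visualize the intersection of the plane with the solid's surface.
The boundary of the cut region is a circle.
circle


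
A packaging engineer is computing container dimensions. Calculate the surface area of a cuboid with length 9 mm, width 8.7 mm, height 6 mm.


Shape: rectangular prism
l = 9 mm, w = 8.7 mm, h = 6 mm
Formula: SA = 2(lw + lh + wh)
lw = 78.3, lh = 54, wh = 52.2
lw + lh + wh = 184.5
SA = 2 * 184.5
SA = 369
369 mm^2


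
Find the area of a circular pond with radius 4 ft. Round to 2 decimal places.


Shape: circle
Radius r = 4 ft
Formula: A = pi * r^2
r^2 = 4^2 = 16
A = pi * 16
A = 50.27
50.27 ft^2


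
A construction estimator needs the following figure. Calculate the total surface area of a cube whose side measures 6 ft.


Shape: cube
Side s = 6 ft
A cube has 6 square faces.
Formula: SA = 6 * s^2
s^2 = 36
SA = 6 * 36
SA = 216
216 ft^2


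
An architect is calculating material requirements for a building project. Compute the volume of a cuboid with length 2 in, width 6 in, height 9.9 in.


Shape: rectangular prism
l = 2 in, w = 6 in, h = 9.9 in
Formula: V = l * w * h
V = 2 * 6 * 9.9
V = 12 * 9.9
V = 118.8
118.8 in^3


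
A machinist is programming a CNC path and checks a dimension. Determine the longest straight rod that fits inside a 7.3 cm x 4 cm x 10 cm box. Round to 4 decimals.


Shape: rectangular box (space diagonal)
l = 7.3 cm, w = 4 cm, h = 10 cm
Visualize: the diagonal of the base, then a right triangle with that diagonal and the height.
Formula: d = sqrt(l^2 + w^2 + h^2)
l^2 + w^2 + h^2 = 53.29 + 16 + 100 = 169.29
d = sqrt(169.29)
d = 13.0111
13.0111 cm


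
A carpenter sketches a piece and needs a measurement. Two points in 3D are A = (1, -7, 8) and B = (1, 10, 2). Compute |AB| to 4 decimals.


3D distance between two points
P1 = (1, -7, 8), P2 = (1, 10, 2)
Formula: d = sqrt((x2-x1)^2 + (y2-y1)^2 + (z2-z1)^2)
dx = 1 - 1 = 0
dy = 10 - -7 = 17
dz = 2 - 8 = -6
dx^2 + dy^2 + dz^2 = 0 + 289 + 36 = 325
d = sqrt(325)
d = 18.0278
18.0278 units


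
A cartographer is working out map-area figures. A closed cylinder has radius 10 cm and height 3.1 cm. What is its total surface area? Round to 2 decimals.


Shape: closed cylinder
Radius r = 10 cm, Height h = 3.1 cm
Formula: SA = 2*pi*r^2 + 2*pi*r*h = 2*pi*r*(r + h)
r + h = 13.1
2 * r * (r + h) = 2 * 10 * 13.1 = 262
SA = 262 * pi
SA = 823.1
823.1 cm^2


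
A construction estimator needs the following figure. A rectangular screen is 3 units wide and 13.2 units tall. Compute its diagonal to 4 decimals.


Shape: rectangle (diagonal via Pythagoras)
Sides: 3 units and 13.2 units
Formula: d = sqrt(l^2 + w^2)
l^2 = 9, w^2 = 174.24
l^2 + w^2 = 183.24
d = sqrt(183.24)
d = 13.5366
13.5366 units


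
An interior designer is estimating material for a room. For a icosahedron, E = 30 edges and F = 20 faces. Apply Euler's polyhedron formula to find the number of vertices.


Polyhedron: icosahedron
Euler's formula for convex polyhedra: V - E + F = 2
Given: E = 30 edges and F = 20 faces
Solve for V:
V = 2 + E - F = 2 + 30 - 20 = 12
12 vertices


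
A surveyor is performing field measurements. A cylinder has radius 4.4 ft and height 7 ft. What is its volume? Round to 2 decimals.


Shape: cylinder
Radius r = 4.4 ft, Height h = 7 ft
Formula: V = pi * r^2 * h
r^2 = 19.36
V = pi * 19.36 * 7
V = 135.52 * pi
V = 425.75
425.75 ft^3


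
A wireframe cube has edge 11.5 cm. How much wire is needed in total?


Shape: cube
Side s = 11.5 cm
A cube has 12 edges, all equal.
Formula: total edge length = 12 * s
Total = 12 * 11.5
Total = 138
138 cm


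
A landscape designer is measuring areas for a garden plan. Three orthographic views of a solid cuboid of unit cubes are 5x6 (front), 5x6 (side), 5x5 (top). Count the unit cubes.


Orthographic views of a solid rectangular block:
Front view 5 x 6 -> length = 5, height = 6
Side view 5 x 6 -> width = 5, height = 6 (consistent)
Top view 5 x 5 -> confirms length = 5, width = 5
The block is 5 x 5 x 6.
Total unit cubes = 5 * 5 * 6 = 150
150 unit cubes


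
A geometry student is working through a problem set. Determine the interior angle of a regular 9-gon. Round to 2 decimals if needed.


Shape: regular nonagon (9 sides)
Formula: interior angle = (n - 2) * 180 / n
(n - 2) = 7
(n - 2) * 180 = 1260
angle = 1260 / 9
angle = 140
140 degrees


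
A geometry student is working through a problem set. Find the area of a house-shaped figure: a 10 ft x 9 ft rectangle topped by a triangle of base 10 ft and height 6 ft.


Composite shape: rectangle + triangle
Rectangle area = 10 * 9 = 90
Triangle area = 0.5 * 10 * 6 = 30
Total = 90 + 30
Total = 120
120 ft^2


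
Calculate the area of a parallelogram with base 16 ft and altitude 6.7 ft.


Shape: parallelogram
Base b = 16 ft, Height h = 6.7 ft
Formula: A = b * h
A = 16 * 6.7
A = 107.2
107.2 ft^2


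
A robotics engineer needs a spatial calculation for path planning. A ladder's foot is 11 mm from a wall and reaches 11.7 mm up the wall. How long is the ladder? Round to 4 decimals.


Shape: right triangle
Legs a = 11 mm, b = 11.7 mm
Formula: c = sqrt(a^2 + b^2)
a^2 = 121, b^2 = 136.89
a^2 + b^2 = 257.89
c = sqrt(257.89)
c = 16.059
16.059 mm


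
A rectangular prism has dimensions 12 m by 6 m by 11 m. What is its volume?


Shape: rectangular prism
l = 12 m, w = 6 m, h = 11 m
Formula: V = l * w * h
V = 12 * 6 * 11
V = 72 * 11
V = 792
792 m^3


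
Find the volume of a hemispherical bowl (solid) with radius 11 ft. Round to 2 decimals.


Shape: hemisphere (half of a sphere)
Radius r = 11 ft
Formula: V = (1/2) * (4/3) * pi * r^3 = (2/3) * pi * r^3
r^3 = 1331
(2/3) * 1331 = 887.333333
V = 887.333333 * pi
V = 2787.64
2787.64 ft^3


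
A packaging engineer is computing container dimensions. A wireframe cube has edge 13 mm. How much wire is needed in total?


Shape: cube
Side s = 13 mm
A cube has 12 edges, all equal.
Formula: total edge length = 12 * s
Total = 12 * 13
Total = 156
156 mm


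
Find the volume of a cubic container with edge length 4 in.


Shape: cube
Side s = 4 in
Formula: V = s^3
V = 4 * 4 * 4
V = 16 * 4
V = 64
64 in^3


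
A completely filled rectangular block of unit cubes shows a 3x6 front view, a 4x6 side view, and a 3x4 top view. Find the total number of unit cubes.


Orthographic views of a solid rectangular block:
Front view 3 x 6 -> length = 3, height = 6
Side view 4 x 6 -> width = 4, height = 6 (consistent)
Top view 3 x 4 -> confirms length = 3, width = 4
The block is 3 x 4 x 6.
Total unit cubes = 3 * 4 * 6 = 72
72 unit cubes


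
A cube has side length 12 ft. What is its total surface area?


Shape: cube
Side s = 12 ft
A cube has 6 square faces.
Formula: SA = 6 * s^2
s^2 = 144
SA = 6 * 144
SA = 864
864 ft^2


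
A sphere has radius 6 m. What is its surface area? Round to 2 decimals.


Shape: sphere
Radius r = 6 m
Formula: SA = 4 * pi * r^2
r^2 = 36
SA = 4 * pi * 36
SA = 144 * pi
SA = 452.39
452.39 m^2


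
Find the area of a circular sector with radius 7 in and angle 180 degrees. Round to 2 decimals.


Shape: circular sector
Radius r = 7 in, Angle = 180 degrees
Formula: A = (angle/360) * pi * r^2
r^2 = 49
Fraction of circle = 180/360
A = (180/360) * pi * 49
A = 24.5 * pi
A = 76.97
76.97 in^2


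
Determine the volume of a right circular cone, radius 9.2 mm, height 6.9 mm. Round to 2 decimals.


Shape: cone
Radius r = 9.2 mm, Height h = 6.9 mm
Formula: V = (1/3) * pi * r^2 * h
r^2 = 84.64
pi * r^2 * h = pi * 84.64 * 6.9 = 584.016 * pi
V = 584.016 * pi / 3
V = 611.58
611.58 mm^3


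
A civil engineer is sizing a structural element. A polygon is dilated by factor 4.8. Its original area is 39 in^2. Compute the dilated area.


Linear scale factor k = 4.8
Original area = 39 in^2
Rule: under a linear scaling by k, areas scale by k^2.
k^2 = 4.8^2 = 23.04
New area = 39 * 23.04
New area = 898.56
898.56 in^2


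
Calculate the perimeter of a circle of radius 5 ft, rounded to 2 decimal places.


Shape: circle
Radius r = 5 ft
Formula: C = 2 * pi * r
C = 2 * pi * 5
C = 10 * pi
C = 31.42
31.42 ft


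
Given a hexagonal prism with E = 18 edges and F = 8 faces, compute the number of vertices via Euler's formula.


Polyhedron: hexagonal prism
Euler's formula for convex polyhedra: V - E + F = 2
Given: E = 18 edges and F = 8 faces
Solve for V:
V = 2 + E - F = 2 + 18 - 8 = 12
12 vertices


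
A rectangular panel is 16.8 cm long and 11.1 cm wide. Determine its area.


Shape: rectangle
Length l = 16.8 cm, Width w = 11.1 cm
Formula: A = l * w
A = 16.8 * 11.1
A = 186.48
186.48 cm^2


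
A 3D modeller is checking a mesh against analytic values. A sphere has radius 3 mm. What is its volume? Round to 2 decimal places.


Shape: sphere
Radius r = 3 mm
Formula: V = (4/3) * pi * r^3
r^3 = 27
(4/3) * 27 = 36
V = 36 * pi
V = 113.1
113.1 mm^3


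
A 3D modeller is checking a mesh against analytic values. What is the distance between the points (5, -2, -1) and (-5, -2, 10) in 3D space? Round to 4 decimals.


3D distance between two points
P1 = (5, -2, -1), P2 = (-5, -2, 10)
Formula: d = sqrt((x2-x1)^2 + (y2-y1)^2 + (z2-z1)^2)
dx = -5 - 5 = -10
dy = -2 - -2 = 0
dz = 10 - -1 = 11
dx^2 + dy^2 + dz^2 = 100 + 0 + 121 = 221
d = sqrt(221)
d = 14.8661
14.8661 units


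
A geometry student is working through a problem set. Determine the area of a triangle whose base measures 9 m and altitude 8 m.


Shape: triangle
Base b = 9 m, Height h = 8 m
Formula: A = (1/2) * b * h
A = 0.5 * 9 * 8
A = 0.5 * 72
A = 36
36 m^2


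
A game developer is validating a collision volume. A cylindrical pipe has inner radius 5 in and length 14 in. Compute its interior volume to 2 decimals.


Shape: cylinder
Radius r = 5 in, Height h = 14 in
Formula: V = pi * r^2 * h
r^2 = 25
V = pi * 25 * 14
V = 350 * pi
V = 1099.56
1099.56 in^3


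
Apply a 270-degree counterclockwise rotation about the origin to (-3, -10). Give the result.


Transformation: rotation about the origin
Original point: (-3, -10)
Rule for 270 deg counterclockwise: (x, y) -> (y, -x)
Apply: (-3, -10) -> (-10, 3)
(-10, 3)


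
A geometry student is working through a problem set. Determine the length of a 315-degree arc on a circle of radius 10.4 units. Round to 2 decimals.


Shape: circular arc
Radius r = 10.4 units, Angle = 315 degrees
Formula: L = (angle/360) * 2 * pi * r
2 * pi * r = 20.8 * pi
L = (315/360) * 20.8 * pi
L = 18.2 * pi
L = 57.18
57.18 units


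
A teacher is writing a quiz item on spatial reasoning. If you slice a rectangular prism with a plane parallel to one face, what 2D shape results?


Solid: rectangular prism
Cutting plane: parallel to one face
Visualize the intersection of the plane with the solid's surface.
The boundary of the cut region is a rectangle.
rectangle


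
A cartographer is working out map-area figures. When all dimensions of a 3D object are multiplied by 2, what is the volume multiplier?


Linear scale factor k = 2
Rule: under a linear scaling by k, volumes scale by k^3.
k^3 = 2 * 2 * 2
k^3 = 4 * 2
k^3 = 8
Volume scales by a factor of 8.
8 (dimensionless)


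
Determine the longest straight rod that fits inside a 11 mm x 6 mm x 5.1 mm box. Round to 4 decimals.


Shape: rectangular box (space diagonal)
l = 11 mm, w = 6 mm, h = 5.1 mm
Visualize: the diagonal of the base, then a right triangle with that diagonal and the height.
Formula: d = sqrt(l^2 + w^2 + h^2)
l^2 + w^2 + h^2 = 121 + 36 + 26.01 = 183.01
d = sqrt(183.01)
d = 13.5281
13.5281 mm


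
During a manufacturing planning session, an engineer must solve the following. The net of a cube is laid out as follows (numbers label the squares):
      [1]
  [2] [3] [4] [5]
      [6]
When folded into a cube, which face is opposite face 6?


Net: cross layout. Take square 3 as the base (bottom).
Fold the four squares in the horizontal row up around 3: 2 -> left, 4 -> right, 5 wraps to the top.
Fold 1 and 6 up from 3: 1 -> back, 6 -> front.
Opposite pairs are therefore: (1, 6), (2, 4), (3, 5).
Face 6 is opposite face 1.
face 1


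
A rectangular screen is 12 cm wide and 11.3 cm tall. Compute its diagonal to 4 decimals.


Shape: rectangle (diagonal via Pythagoras)
Sides: 12 cm and 11.3 cm
Formula: d = sqrt(l^2 + w^2)
l^2 = 144, w^2 = 127.69
l^2 + w^2 = 271.69
d = sqrt(271.69)
d = 16.483
16.483 cm


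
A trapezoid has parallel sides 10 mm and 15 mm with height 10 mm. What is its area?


Shape: trapezoid
Parallel sides a = 10 mm, b = 15 mm; Height h = 10 mm
Formula: A = (a + b) * h / 2
a + b = 10 + 15 = 25
A = 25 * 10 / 2
A = 250 / 2
A = 125
125 mm^2


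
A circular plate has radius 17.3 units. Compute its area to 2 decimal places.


Shape: circle
Radius r = 17.3 units
Formula: A = pi * r^2
r^2 = 17.3^2 = 299.29
A = pi * 299.29
A = 940.25
940.25 units^2


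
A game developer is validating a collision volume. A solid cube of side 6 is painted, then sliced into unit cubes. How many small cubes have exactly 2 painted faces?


Large cube: 6 x 6 x 6, cut into unit cubes.
n = 6, so n - 2 = 4
Cubes with 2 painted faces lie along the edges, excluding corners.
A cube has 12 edges; each contributes (n - 2) = 4 such cubes.
Count = 12 * 4 = 48
48 unit cubes


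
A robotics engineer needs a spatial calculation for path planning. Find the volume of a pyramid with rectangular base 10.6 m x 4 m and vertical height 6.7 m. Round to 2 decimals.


Shape: rectangular pyramid
Base: 10.6 m x 4 m, Height h = 6.7 m
Formula: V = (1/3) * base_area * h
base_area = 10.6 * 4 = 42.4
base_area * h = 42.4 * 6.7 = 284.08
V = 284.08 / 3
V = 94.69
94.69 m^3


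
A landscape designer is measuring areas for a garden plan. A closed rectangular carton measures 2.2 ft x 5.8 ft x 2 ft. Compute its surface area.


Shape: rectangular prism
l = 2.2 ft, w = 5.8 ft, h = 2 ft
Formula: SA = 2(lw + lh + wh)
lw = 12.76, lh = 4.4, wh = 11.6
lw + lh + wh = 28.76
SA = 2 * 28.76
SA = 57.52
57.52 ft^2


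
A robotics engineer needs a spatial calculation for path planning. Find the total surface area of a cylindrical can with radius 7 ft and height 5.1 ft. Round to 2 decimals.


Shape: closed cylinder
Radius r = 7 ft, Height h = 5.1 ft
Formula: SA = 2*pi*r^2 + 2*pi*r*h = 2*pi*r*(r + h)
r + h = 12.1
2 * r * (r + h) = 2 * 7 * 12.1 = 169.4
SA = 169.4 * pi
SA = 532.19
532.19 ft^2


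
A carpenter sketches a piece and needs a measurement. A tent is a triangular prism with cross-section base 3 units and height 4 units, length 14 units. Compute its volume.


Shape: triangular prism
Triangle base = 3 units, triangle height = 4 units, prism length L = 14 units
Formula: V = (1/2 * b * h_tri) * L
Cross-section area = 0.5 * 3 * 4 = 6
V = 6 * 14
V = 84
84 units^3


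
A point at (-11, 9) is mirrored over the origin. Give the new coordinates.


Transformation: reflection
Original point: (-11, 9)
Rule for reflection through the origin: (x, y) -> (-x, -y)
Apply: (-11, 9) -> (11, -9)
(11, -9)


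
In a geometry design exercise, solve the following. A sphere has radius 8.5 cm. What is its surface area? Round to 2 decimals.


Shape: sphere
Radius r = 8.5 cm
Formula: SA = 4 * pi * r^2
r^2 = 72.25
SA = 4 * pi * 72.25
SA = 289 * pi
SA = 907.92
907.92 cm^2


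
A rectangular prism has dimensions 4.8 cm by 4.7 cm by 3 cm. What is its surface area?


Shape: rectangular prism
l = 4.8 cm, w = 4.7 cm, h = 3 cm
Formula: SA = 2(lw + lh + wh)
lw = 22.56, lh = 14.4, wh = 14.1
lw + lh + wh = 51.06
SA = 2 * 51.06
SA = 102.12
102.12 cm^2


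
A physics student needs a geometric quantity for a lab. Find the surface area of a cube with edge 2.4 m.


Shape: cube
Side s = 2.4 m
A cube has 6 square faces.
Formula: SA = 6 * s^2
s^2 = 5.76
SA = 6 * 5.76
SA = 34.56
34.56 m^2


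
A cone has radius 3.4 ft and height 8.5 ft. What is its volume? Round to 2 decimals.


Shape: cone
Radius r = 3.4 ft, Height h = 8.5 ft
Formula: V = (1/3) * pi * r^2 * h
r^2 = 11.56
pi * r^2 * h = pi * 11.56 * 8.5 = 98.26 * pi
V = 98.26 * pi / 3
V = 102.9
102.9 ft^3


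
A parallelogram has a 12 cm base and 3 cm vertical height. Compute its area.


Shape: parallelogram
Base b = 12 cm, Height h = 3 cm
Formula: A = b * h
A = 12 * 3
A = 36
36 cm^2


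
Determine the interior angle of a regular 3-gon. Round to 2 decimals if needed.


Shape: regular triangle (3 sides)
Formula: interior angle = (n - 2) * 180 / n
(n - 2) = 1
(n - 2) * 180 = 180
angle = 180 / 3
angle = 60
60 degrees


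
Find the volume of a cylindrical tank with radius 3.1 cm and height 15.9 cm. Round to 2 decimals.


Shape: cylinder
Radius r = 3.1 cm, Height h = 15.9 cm
Formula: V = pi * r^2 * h
r^2 = 9.61
V = pi * 9.61 * 15.9
V = 152.799 * pi
V = 480.03
480.03 cm^3


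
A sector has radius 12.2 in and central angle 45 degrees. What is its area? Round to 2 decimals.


Shape: circular sector
Radius r = 12.2 in, Angle = 45 degrees
Formula: A = (angle/360) * pi * r^2
r^2 = 148.84
Fraction of circle = 45/360
A = (45/360) * pi * 148.84
A = 18.605 * pi
A = 58.45
58.45 in^2


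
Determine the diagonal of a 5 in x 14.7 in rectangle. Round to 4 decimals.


Shape: rectangle (diagonal via Pythagoras)
Sides: 5 in and 14.7 in
Formula: d = sqrt(l^2 + w^2)
l^2 = 25, w^2 = 216.09
l^2 + w^2 = 241.09
d = sqrt(241.09)
d = 15.5271
15.5271 in


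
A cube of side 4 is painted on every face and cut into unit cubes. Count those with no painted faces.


Large cube: 4 x 4 x 4, cut into unit cubes.
n = 4, so n - 2 = 2
Unpainted cubes form the interior (n - 2)^3 block.
(n - 2)^3 = 2^3 = 8
8 unit cubes


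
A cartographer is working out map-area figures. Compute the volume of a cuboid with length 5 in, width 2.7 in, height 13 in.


Shape: rectangular prism
l = 5 in, w = 2.7 in, h = 13 in
Formula: V = l * w * h
V = 5 * 2.7 * 13
V = 13.5 * 13
V = 175.5
175.5 in^3


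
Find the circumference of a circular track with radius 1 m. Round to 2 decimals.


Shape: circle
Radius r = 1 m
Formula: C = 2 * pi * r
C = 2 * pi * 1
C = 2 * pi
C = 6.28
6.28 m


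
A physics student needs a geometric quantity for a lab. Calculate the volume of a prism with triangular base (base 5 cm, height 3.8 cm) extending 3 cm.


Shape: triangular prism
Triangle base = 5 cm, triangle height = 3.8 cm, prism length L = 3 cm
Formula: V = (1/2 * b * h_tri) * L
Cross-section area = 0.5 * 5 * 3.8 = 9.5
V = 9.5 * 3
V = 28.5
28.5 cm^3


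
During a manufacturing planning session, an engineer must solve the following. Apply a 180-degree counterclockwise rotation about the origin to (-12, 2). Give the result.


Transformation: rotation about the origin
Original point: (-12, 2)
Rule for 180 deg: (x, y) -> (-x, -y)
Apply: (-12, 2) -> (12, -2)
(12, -2)


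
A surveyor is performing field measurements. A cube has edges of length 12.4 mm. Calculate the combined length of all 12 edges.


Shape: cube
Side s = 12.4 mm
A cube has 12 edges, all equal.
Formula: total edge length = 12 * s
Total = 12 * 12.4
Total = 148.8
148.8 mm


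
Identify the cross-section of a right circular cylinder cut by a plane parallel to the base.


Solid: right circular cylinder
Cutting plane: parallel to the base
Visualize the intersection of the plane with the solid's surface.
The boundary of the cut region is a circle.
circle


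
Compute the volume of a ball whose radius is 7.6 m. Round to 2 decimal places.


Shape: sphere
Radius r = 7.6 m
Formula: V = (4/3) * pi * r^3
r^3 = 438.976
(4/3) * 438.976 = 585.301333
V = 585.301333 * pi
V = 1838.78
1838.78 m^3


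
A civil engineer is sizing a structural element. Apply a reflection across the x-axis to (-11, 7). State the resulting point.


Transformation: reflection
Original point: (-11, 7)
Rule for reflection over the x-axis: (x, y) -> (x, -y)
Apply: (-11, 7) -> (-11, -7)
(-11, -7)


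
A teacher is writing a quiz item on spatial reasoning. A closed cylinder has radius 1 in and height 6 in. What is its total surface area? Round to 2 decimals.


Shape: closed cylinder
Radius r = 1 in, Height h = 6 in
Formula: SA = 2*pi*r^2 + 2*pi*r*h = 2*pi*r*(r + h)
r + h = 7
2 * r * (r + h) = 2 * 1 * 7 = 14
SA = 14 * pi
SA = 43.98
43.98 in^2


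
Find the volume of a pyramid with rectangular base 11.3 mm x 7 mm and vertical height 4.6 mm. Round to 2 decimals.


Shape: rectangular pyramid
Base: 11.3 mm x 7 mm, Height h = 4.6 mm
Formula: V = (1/3) * base_area * h
base_area = 11.3 * 7 = 79.1
base_area * h = 79.1 * 4.6 = 363.86
V = 363.86 / 3
V = 121.29
121.29 mm^3


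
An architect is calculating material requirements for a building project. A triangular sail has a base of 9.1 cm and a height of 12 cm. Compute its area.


Shape: triangle
Base b = 9.1 cm, Height h = 12 cm
Formula: A = (1/2) * b * h
A = 0.5 * 9.1 * 12
A = 0.5 * 109.2
A = 54.6
54.6 cm^2


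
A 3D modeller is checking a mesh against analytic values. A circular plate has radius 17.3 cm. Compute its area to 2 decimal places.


Shape: circle
Radius r = 17.3 cm
Formula: A = pi * r^2
r^2 = 17.3^2 = 299.29
A = pi * 299.29
A = 940.25
940.25 cm^2


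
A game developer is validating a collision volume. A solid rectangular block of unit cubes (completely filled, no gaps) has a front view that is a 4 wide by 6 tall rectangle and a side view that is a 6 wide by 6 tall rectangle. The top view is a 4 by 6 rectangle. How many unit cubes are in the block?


Orthographic views of a solid rectangular block:
Front view 4 x 6 -> length = 4, height = 6
Side view 6 x 6 -> width = 6, height = 6 (consistent)
Top view 4 x 6 -> confirms length = 4, width = 6
The block is 4 x 6 x 6.
Total unit cubes = 4 * 6 * 6 = 144
144 unit cubes


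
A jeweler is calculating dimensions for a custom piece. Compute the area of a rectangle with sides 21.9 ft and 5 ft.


Shape: rectangle
Length l = 21.9 ft, Width w = 5 ft
Formula: A = l * w
A = 21.9 * 5
A = 109.5
109.5 ft^2


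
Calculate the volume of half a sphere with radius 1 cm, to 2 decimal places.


Shape: hemisphere (half of a sphere)
Radius r = 1 cm
Formula: V = (1/2) * (4/3) * pi * r^3 = (2/3) * pi * r^3
r^3 = 1
(2/3) * 1 = 0.666667
V = 0.666667 * pi
V = 2.09
2.09 cm^3


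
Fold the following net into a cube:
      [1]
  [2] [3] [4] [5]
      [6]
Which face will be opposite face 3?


Net: cross layout. Take square 3 as the base (bottom).
Fold the four squares in the horizontal row up around 3: 2 -> left, 4 -> right, 5 wraps to the top.
Fold 1 and 6 up from 3: 1 -> back, 6 -> front.
Opposite pairs are therefore: (1, 6), (2, 4), (3, 5).
Face 3 is opposite face 5.
face 5


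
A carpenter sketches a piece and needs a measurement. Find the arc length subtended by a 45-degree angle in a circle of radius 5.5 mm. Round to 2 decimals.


Shape: circular arc
Radius r = 5.5 mm, Angle = 45 degrees
Formula: L = (angle/360) * 2 * pi * r
2 * pi * r = 11 * pi
L = (45/360) * 11 * pi
L = 1.375 * pi
L = 4.32
4.32 mm


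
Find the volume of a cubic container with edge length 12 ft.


Shape: cube
Side s = 12 ft
Formula: V = s^3
V = 12 * 12 * 12
V = 144 * 12
V = 1728
1728 ft^3


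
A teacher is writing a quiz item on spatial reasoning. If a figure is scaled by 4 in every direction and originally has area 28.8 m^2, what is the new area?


Linear scale factor k = 4
Original area = 28.8 m^2
Rule: under a linear scaling by k, areas scale by k^2.
k^2 = 4^2 = 16
New area = 28.8 * 16
New area = 460.8
460.8 m^2


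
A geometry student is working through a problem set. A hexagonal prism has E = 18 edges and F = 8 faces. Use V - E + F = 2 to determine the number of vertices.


Polyhedron: hexagonal prism
Euler's formula for convex polyhedra: V - E + F = 2
Given: E = 18 edges and F = 8 faces
Solve for V:
V = 2 + E - F = 2 + 18 - 8 = 12
12 vertices


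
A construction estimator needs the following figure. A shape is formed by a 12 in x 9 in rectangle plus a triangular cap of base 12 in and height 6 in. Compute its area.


Composite shape: rectangle + triangle
Rectangle area = 12 * 9 = 108
Triangle area = 0.5 * 12 * 6 = 36
Total = 108 + 36
Total = 144
144 in^2


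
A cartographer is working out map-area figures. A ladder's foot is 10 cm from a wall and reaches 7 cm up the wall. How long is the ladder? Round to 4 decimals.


Shape: right triangle
Legs a = 10 cm, b = 7 cm
Formula: c = sqrt(a^2 + b^2)
a^2 = 100, b^2 = 49
a^2 + b^2 = 149
c = sqrt(149)
c = 12.2066
12.2066 cm


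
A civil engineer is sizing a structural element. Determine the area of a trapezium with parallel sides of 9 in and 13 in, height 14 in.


Shape: trapezoid
Parallel sides a = 9 in, b = 13 in; Height h = 14 in
Formula: A = (a + b) * h / 2
a + b = 9 + 13 = 22
A = 22 * 14 / 2
A = 308 / 2
A = 154
154 in^2


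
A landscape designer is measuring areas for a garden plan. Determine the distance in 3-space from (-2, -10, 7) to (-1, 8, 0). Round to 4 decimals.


3D distance between two points
P1 = (-2, -10, 7), P2 = (-1, 8, 0)
Formula: d = sqrt((x2-x1)^2 + (y2-y1)^2 + (z2-z1)^2)
dx = -1 - -2 = 1
dy = 8 - -10 = 18
dz = 0 - 7 = -7
dx^2 + dy^2 + dz^2 = 1 + 324 + 49 = 374
d = sqrt(374)
d = 19.3391
19.3391 units
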